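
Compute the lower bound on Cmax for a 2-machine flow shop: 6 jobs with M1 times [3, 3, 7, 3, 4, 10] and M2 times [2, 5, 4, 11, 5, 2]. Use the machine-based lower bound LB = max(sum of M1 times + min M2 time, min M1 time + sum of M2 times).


LB1 = sum(M1 times) + min(M2 times) = 30 + 2 = 32
LB2 = min(M1 times) + sum(M2 times) = 3 + 29 = 32
Lower bound = max(LB1, LB2) = max(32, 32) = 32

32


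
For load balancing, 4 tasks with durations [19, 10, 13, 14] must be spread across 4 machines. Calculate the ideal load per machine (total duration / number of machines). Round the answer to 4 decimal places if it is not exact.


Total processing time = 19 + 10 + 13 + 14 = 56
Number of machines = 4
Ideal balanced load = 56 / 4 = 14.0

14.0


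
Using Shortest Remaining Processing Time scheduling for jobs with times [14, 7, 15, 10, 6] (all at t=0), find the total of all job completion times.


Since all jobs arrive at t=0, SRPT equals SPT ordering.
SPT order: [6, 7, 10, 14, 15]
Completion times:
  Job 1: p=6, C=6
  Job 2: p=7, C=13
  Job 3: p=10, C=23
  Job 4: p=14, C=37
  Job 5: p=15, C=52
Total completion time = 6 + 13 + 23 + 37 + 52 = 131

131


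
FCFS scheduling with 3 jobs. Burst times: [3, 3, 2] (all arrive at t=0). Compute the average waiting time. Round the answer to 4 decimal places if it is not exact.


FCFS order (as given): [3, 3, 2]
Waiting times:
  Job 1: wait = 0
  Job 2: wait = 3
  Job 3: wait = 6
Sum of waiting times = 9
Average waiting time = 9/3 = 3.0

3.0


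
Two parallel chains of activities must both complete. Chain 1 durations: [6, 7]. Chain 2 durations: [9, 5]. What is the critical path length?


Path A total = 6 + 7 = 13
Path B total = 9 + 5 = 14
Critical path = longest path = max(13, 14) = 14

14


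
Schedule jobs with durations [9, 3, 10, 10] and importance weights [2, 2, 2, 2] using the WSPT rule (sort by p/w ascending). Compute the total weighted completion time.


Compute p/w ratios and sort ascending (WSPT): [(3, 2), (9, 2), (10, 2), (10, 2)]
Compute weighted completion times:
  Job (p=3,w=2): C=3, w*C=2*3=6
  Job (p=9,w=2): C=12, w*C=2*12=24
  Job (p=10,w=2): C=22, w*C=2*22=44
  Job (p=10,w=2): C=32, w*C=2*32=64
Total weighted completion time = 138

138


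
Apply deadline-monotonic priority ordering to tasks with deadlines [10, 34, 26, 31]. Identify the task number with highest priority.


Sort tasks by relative deadline (ascending):
  Task 1: deadline = 10
  Task 3: deadline = 26
  Task 4: deadline = 31
  Task 2: deadline = 34
Priority order (highest first): [1, 3, 4, 2]
Highest priority task = 1

1


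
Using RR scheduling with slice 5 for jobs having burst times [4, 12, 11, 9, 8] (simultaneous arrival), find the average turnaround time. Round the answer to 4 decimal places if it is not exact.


Time quantum = 5
Execution trace:
  J1 runs 4 units, time = 4
  J2 runs 5 units, time = 9
  J3 runs 5 units, time = 14
  J4 runs 5 units, time = 19
  J5 runs 5 units, time = 24
  J2 runs 5 units, time = 29
  J3 runs 5 units, time = 34
  J4 runs 4 units, time = 38
  J5 runs 3 units, time = 41
  J2 runs 2 units, time = 43
  J3 runs 1 units, time = 44
Finish times: [4, 43, 44, 38, 41]
Average turnaround = 170/5 = 34.0

34.0


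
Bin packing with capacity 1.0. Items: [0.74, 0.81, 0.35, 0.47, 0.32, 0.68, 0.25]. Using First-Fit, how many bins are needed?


Place items sequentially using First-Fit:
  Item 0.74 -> new Bin 1
  Item 0.81 -> new Bin 2
  Item 0.35 -> new Bin 3
  Item 0.47 -> Bin 3 (now 0.82)
  Item 0.32 -> new Bin 4
  Item 0.68 -> Bin 4 (now 1.0)
  Item 0.25 -> Bin 1 (now 0.99)
Total bins used = 4

4


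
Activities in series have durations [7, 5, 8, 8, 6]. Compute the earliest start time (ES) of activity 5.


Activity 5 starts after activities 1 through 4 complete.
Predecessor durations: [7, 5, 8, 8]
ES = 7 + 5 + 8 + 8 = 28

28


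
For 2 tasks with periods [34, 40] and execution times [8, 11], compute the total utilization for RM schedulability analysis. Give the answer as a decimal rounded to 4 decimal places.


Compute individual utilizations (exact fractions):
  Task 1: C/T = 8/34 = 4/17 (approx. 0.2353)
  Task 2: C/T = 11/40 (approx. 0.275)
Total utilization U = 4/17 + 11/40 = 347/680
Rounded to 4 decimal places: U = 0.5103
RM (Liu & Layland) bound for 2 tasks = 0.828427; compare with U = 347/680 (approx. 0.510294)
U <= bound, so schedulable by RM sufficient condition.

0.5103


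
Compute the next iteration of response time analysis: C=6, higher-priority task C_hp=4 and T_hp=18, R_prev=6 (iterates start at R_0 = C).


R_next = C + ceil(R_prev / T_hp) * C_hp
ceil(6 / 18) = ceil(0.3333) = 1
Interference = 1 * 4 = 4
R_next = 6 + 4 = 10

10


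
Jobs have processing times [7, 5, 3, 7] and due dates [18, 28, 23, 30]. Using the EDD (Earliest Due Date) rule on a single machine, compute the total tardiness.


Sort by due date (EDD order): [(7, 18), (3, 23), (5, 28), (7, 30)]
Compute completion times and tardiness:
  Job 1: p=7, d=18, C=7, tardiness=max(0,7-18)=0
  Job 2: p=3, d=23, C=10, tardiness=max(0,10-23)=0
  Job 3: p=5, d=28, C=15, tardiness=max(0,15-28)=0
  Job 4: p=7, d=30, C=22, tardiness=max(0,22-30)=0
Total tardiness = 0

0


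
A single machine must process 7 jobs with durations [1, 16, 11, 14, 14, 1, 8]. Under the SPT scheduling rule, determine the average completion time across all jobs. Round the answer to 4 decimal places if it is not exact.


Sort jobs by processing time (SPT order): [1, 1, 8, 11, 14, 14, 16]
Compute completion times sequentially:
  Job 1: processing = 1, completes at 1
  Job 2: processing = 1, completes at 2
  Job 3: processing = 8, completes at 10
  Job 4: processing = 11, completes at 21
  Job 5: processing = 14, completes at 35
  Job 6: processing = 14, completes at 49
  Job 7: processing = 16, completes at 65
Sum of completion times = 183
Average completion time = 183/7 = 26.1429

26.1429


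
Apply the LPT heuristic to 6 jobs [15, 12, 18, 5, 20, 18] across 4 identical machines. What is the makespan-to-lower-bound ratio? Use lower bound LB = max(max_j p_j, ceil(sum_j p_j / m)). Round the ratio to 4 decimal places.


LPT order: [20, 18, 18, 15, 12, 5]
Machine loads after assignment: [20, 23, 18, 27]
LPT makespan = 27
Lower bound = max(max_job, ceil(total/4)) = max(20, 22) = 22
Ratio = 27 / 22 = 1.2273

1.2273


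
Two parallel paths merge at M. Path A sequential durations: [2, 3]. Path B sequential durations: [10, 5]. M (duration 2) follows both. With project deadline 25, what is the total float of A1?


Forward pass: ES(A1) = sum of predecessors on chain A = 0
EF = ES + duration = 0 + 2 = 2
Backward pass: LF(M) = deadline = 25; LS(M) = 25 - 2 = 23
LF(A1) = LS(M) - sum(successors on chain A) = 23 - 3 = 20
LS = LF - duration = 20 - 2 = 18
Total float = LS - ES = 18 - 0 = 18

18


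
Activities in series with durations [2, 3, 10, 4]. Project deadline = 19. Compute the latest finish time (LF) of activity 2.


LF(activity 2) = deadline - sum of successor durations
Successors: activities 3 through 4 with durations [10, 4]
Sum of successor durations = 14
LF = 19 - 14 = 5

5


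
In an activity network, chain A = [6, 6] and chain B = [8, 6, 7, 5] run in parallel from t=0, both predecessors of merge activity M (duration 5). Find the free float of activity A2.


ES(A2) = sum of predecessors on chain A = 6
EF(A2) = ES + duration = 6 + 6 = 12
Successor of A2 is M. ES(M) = max(sum(A), sum(B)) = max(12, 26) = 26
Free float = ES(successor) - EF(current) = 26 - 12 = 14

14


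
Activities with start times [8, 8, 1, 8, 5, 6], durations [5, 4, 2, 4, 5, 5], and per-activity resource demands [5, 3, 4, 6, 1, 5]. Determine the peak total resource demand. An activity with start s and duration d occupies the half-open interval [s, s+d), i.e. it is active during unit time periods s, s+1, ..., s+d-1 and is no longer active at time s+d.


Each activity i is active on [start_i, start_i + duration_i).
Compute total resource usage per time slot:
  t=0: active resources = [], total = 0
  t=1: active resources = [4], total = 4
  t=2: active resources = [4], total = 4
  t=3: active resources = [], total = 0
  t=4: active resources = [], total = 0
  t=5: active resources = [1], total = 1
  t=6: active resources = [1, 5], total = 6
  t=7: active resources = [1, 5], total = 6
  t=8: active resources = [5, 3, 6, 1, 5], total = 20
  t=9: active resources = [5, 3, 6, 1, 5], total = 20
  t=10: active resources = [5, 3, 6, 5], total = 19
  t=11: active resources = [5, 3, 6], total = 14
  t=12: active resources = [5], total = 5
Peak resource demand = 20

20


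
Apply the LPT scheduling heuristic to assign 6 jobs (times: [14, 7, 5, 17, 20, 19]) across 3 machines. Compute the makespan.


Sort jobs in decreasing order (LPT): [20, 19, 17, 14, 7, 5]
Assign each job to the least loaded machine:
  Machine 1: jobs [20, 5], load = 25
  Machine 2: jobs [19, 7], load = 26
  Machine 3: jobs [17, 14], load = 31
Makespan = max load = 31

31


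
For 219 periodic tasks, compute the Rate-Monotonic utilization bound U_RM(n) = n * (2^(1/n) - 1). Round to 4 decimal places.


Compute 2^(1/219) = 1.0031700697
Subtract 1: 1.0031700697 - 1 = 0.0031700697
Multiply by n: 219 * 0.0031700697 = 0.6942452643
Round to 4 dp: 0.6942

0.6942


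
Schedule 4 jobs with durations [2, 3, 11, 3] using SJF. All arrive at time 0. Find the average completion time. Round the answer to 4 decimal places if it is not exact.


SJF order (ascending): [2, 3, 3, 11]
Completion times:
  Job 1: burst=2, C=2
  Job 2: burst=3, C=5
  Job 3: burst=3, C=8
  Job 4: burst=11, C=19
Average completion = 34/4 = 8.5

8.5


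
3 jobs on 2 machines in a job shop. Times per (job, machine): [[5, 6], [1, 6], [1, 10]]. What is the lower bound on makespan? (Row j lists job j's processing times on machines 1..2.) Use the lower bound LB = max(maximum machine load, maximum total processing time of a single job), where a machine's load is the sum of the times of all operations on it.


Machine loads:
  Machine 1: 5 + 1 + 1 = 7
  Machine 2: 6 + 6 + 10 = 22
Max machine load = 22
Job totals:
  Job 1: 11
  Job 2: 7
  Job 3: 11
Max job total = 11
Lower bound = max(22, 11) = 22

22


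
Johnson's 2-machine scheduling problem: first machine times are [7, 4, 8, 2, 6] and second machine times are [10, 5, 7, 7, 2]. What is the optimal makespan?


Apply Johnson's rule:
  Group 1 (a <= b): [(4, 2, 7), (2, 4, 5), (1, 7, 10)]
  Group 2 (a > b): [(3, 8, 7), (5, 6, 2)]
Optimal job order: [4, 2, 1, 3, 5]
Schedule:
  Job 4: M1 done at 2, M2 done at 9
  Job 2: M1 done at 6, M2 done at 14
  Job 1: M1 done at 13, M2 done at 24
  Job 3: M1 done at 21, M2 done at 31
  Job 5: M1 done at 27, M2 done at 33
Makespan = 33

33


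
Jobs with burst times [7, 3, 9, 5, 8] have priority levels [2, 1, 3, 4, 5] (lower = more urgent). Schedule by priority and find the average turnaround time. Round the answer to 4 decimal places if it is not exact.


Sort by priority (ascending = highest first):
Order: [(1, 3), (2, 7), (3, 9), (4, 5), (5, 8)]
Completion times:
  Priority 1, burst=3, C=3
  Priority 2, burst=7, C=10
  Priority 3, burst=9, C=19
  Priority 4, burst=5, C=24
  Priority 5, burst=8, C=32
Average turnaround = 88/5 = 17.6

17.6


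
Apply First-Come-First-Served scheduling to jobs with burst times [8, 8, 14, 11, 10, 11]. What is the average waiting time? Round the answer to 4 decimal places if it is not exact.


FCFS order (as given): [8, 8, 14, 11, 10, 11]
Waiting times:
  Job 1: wait = 0
  Job 2: wait = 8
  Job 3: wait = 16
  Job 4: wait = 30
  Job 5: wait = 41
  Job 6: wait = 51
Sum of waiting times = 146
Average waiting time = 146/6 = 24.3333

24.3333


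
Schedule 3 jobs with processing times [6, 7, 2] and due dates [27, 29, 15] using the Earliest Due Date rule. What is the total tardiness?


Sort by due date (EDD order): [(2, 15), (6, 27), (7, 29)]
Compute completion times and tardiness:
  Job 1: p=2, d=15, C=2, tardiness=max(0,2-15)=0
  Job 2: p=6, d=27, C=8, tardiness=max(0,8-27)=0
  Job 3: p=7, d=29, C=15, tardiness=max(0,15-29)=0
Total tardiness = 0

0


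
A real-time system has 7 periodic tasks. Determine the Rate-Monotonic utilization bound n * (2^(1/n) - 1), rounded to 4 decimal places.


Compute 2^(1/7) = 1.1040895137
Subtract 1: 1.1040895137 - 1 = 0.1040895137
Multiply by n: 7 * 0.1040895137 = 0.7286265959
Round to 4 dp: 0.7286

0.7286


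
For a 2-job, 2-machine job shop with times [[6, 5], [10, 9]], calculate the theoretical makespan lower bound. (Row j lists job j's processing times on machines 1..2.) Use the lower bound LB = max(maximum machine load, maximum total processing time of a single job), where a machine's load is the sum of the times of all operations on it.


Machine loads:
  Machine 1: 6 + 10 = 16
  Machine 2: 5 + 9 = 14
Max machine load = 16
Job totals:
  Job 1: 11
  Job 2: 19
Max job total = 19
Lower bound = max(16, 19) = 19

19


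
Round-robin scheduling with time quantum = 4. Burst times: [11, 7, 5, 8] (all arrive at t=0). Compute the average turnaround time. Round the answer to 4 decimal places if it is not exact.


Time quantum = 4
Execution trace:
  J1 runs 4 units, time = 4
  J2 runs 4 units, time = 8
  J3 runs 4 units, time = 12
  J4 runs 4 units, time = 16
  J1 runs 4 units, time = 20
  J2 runs 3 units, time = 23
  J3 runs 1 units, time = 24
  J4 runs 4 units, time = 28
  J1 runs 3 units, time = 31
Finish times: [31, 23, 24, 28]
Average turnaround = 106/4 = 26.5

26.5


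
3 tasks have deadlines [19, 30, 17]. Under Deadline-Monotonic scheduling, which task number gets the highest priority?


Sort tasks by relative deadline (ascending):
  Task 3: deadline = 17
  Task 1: deadline = 19
  Task 2: deadline = 30
Priority order (highest first): [3, 1, 2]
Highest priority task = 3

3


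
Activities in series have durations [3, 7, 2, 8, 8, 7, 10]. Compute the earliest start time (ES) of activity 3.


Activity 3 starts after activities 1 through 2 complete.
Predecessor durations: [3, 7]
ES = 3 + 7 = 10

10


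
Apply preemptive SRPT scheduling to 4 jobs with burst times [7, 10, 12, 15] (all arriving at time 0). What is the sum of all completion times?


Since all jobs arrive at t=0, SRPT equals SPT ordering.
SPT order: [7, 10, 12, 15]
Completion times:
  Job 1: p=7, C=7
  Job 2: p=10, C=17
  Job 3: p=12, C=29
  Job 4: p=15, C=44
Total completion time = 7 + 17 + 29 + 44 = 97

97


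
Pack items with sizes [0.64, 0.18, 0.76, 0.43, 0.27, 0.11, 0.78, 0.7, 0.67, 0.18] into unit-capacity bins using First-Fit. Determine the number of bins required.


Place items sequentially using First-Fit:
  Item 0.64 -> new Bin 1
  Item 0.18 -> Bin 1 (now 0.82)
  Item 0.76 -> new Bin 2
  Item 0.43 -> new Bin 3
  Item 0.27 -> Bin 3 (now 0.7)
  Item 0.11 -> Bin 1 (now 0.93)
  Item 0.78 -> new Bin 4
  Item 0.7 -> new Bin 5
  Item 0.67 -> new Bin 6
  Item 0.18 -> Bin 2 (now 0.94)
Total bins used = 6

6


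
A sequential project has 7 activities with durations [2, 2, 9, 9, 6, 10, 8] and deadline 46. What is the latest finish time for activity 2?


LF(activity 2) = deadline - sum of successor durations
Successors: activities 3 through 7 with durations [9, 9, 6, 10, 8]
Sum of successor durations = 42
LF = 46 - 42 = 4

4


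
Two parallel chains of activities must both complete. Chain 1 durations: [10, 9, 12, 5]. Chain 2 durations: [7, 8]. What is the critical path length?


Path A total = 10 + 9 + 12 + 5 = 36
Path B total = 7 + 8 = 15
Critical path = longest path = max(36, 15) = 36

36


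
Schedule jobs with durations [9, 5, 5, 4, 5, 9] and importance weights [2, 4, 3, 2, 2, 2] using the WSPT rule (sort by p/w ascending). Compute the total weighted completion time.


Compute p/w ratios and sort ascending (WSPT): [(5, 4), (5, 3), (4, 2), (5, 2), (9, 2), (9, 2)]
Compute weighted completion times:
  Job (p=5,w=4): C=5, w*C=4*5=20
  Job (p=5,w=3): C=10, w*C=3*10=30
  Job (p=4,w=2): C=14, w*C=2*14=28
  Job (p=5,w=2): C=19, w*C=2*19=38
  Job (p=9,w=2): C=28, w*C=2*28=56
  Job (p=9,w=2): C=37, w*C=2*37=74
Total weighted completion time = 246

246


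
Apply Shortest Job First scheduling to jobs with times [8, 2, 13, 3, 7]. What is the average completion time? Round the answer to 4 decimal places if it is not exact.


SJF order (ascending): [2, 3, 7, 8, 13]
Completion times:
  Job 1: burst=2, C=2
  Job 2: burst=3, C=5
  Job 3: burst=7, C=12
  Job 4: burst=8, C=20
  Job 5: burst=13, C=33
Average completion = 72/5 = 14.4

14.4


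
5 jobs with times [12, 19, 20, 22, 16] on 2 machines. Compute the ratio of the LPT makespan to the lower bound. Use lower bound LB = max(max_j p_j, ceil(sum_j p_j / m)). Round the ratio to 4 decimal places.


LPT order: [22, 20, 19, 16, 12]
Machine loads after assignment: [50, 39]
LPT makespan = 50
Lower bound = max(max_job, ceil(total/2)) = max(22, 45) = 45
Ratio = 50 / 45 = 1.1111

1.1111


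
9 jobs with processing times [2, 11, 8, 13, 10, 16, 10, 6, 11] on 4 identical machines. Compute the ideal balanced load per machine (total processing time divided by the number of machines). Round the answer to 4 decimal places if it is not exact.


Total processing time = 2 + 11 + 8 + 13 + 10 + 16 + 10 + 6 + 11 = 87
Number of machines = 4
Ideal balanced load = 87 / 4 = 21.75

21.75


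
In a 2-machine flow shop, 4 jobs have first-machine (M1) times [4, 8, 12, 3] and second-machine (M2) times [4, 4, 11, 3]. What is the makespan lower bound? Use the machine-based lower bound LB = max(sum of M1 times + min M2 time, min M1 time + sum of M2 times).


LB1 = sum(M1 times) + min(M2 times) = 27 + 3 = 30
LB2 = min(M1 times) + sum(M2 times) = 3 + 22 = 25
Lower bound = max(LB1, LB2) = max(30, 25) = 30

30


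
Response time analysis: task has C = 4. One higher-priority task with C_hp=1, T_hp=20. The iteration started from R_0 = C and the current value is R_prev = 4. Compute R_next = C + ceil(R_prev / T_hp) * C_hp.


R_next = C + ceil(R_prev / T_hp) * C_hp
ceil(4 / 20) = ceil(0.2) = 1
Interference = 1 * 1 = 1
R_next = 4 + 1 = 5

5


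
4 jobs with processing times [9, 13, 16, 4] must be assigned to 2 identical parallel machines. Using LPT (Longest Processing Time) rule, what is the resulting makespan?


Sort jobs in decreasing order (LPT): [16, 13, 9, 4]
Assign each job to the least loaded machine:
  Machine 1: jobs [16, 4], load = 20
  Machine 2: jobs [13, 9], load = 22
Makespan = max load = 22

22


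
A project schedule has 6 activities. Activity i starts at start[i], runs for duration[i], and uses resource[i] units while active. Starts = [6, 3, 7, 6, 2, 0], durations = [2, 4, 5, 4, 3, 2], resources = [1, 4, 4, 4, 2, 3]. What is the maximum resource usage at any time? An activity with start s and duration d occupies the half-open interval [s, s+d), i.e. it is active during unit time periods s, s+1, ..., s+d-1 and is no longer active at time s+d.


Each activity i is active on [start_i, start_i + duration_i).
Compute total resource usage per time slot:
  t=0: active resources = [3], total = 3
  t=1: active resources = [3], total = 3
  t=2: active resources = [2], total = 2
  t=3: active resources = [4, 2], total = 6
  t=4: active resources = [4, 2], total = 6
  t=5: active resources = [4], total = 4
  t=6: active resources = [1, 4, 4], total = 9
  t=7: active resources = [1, 4, 4], total = 9
  t=8: active resources = [4, 4], total = 8
  t=9: active resources = [4, 4], total = 8
  t=10: active resources = [4], total = 4
  t=11: active resources = [4], total = 4
Peak resource demand = 9

9


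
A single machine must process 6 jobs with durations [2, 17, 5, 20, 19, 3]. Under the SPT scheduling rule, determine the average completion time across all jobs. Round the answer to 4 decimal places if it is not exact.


Sort jobs by processing time (SPT order): [2, 3, 5, 17, 19, 20]
Compute completion times sequentially:
  Job 1: processing = 2, completes at 2
  Job 2: processing = 3, completes at 5
  Job 3: processing = 5, completes at 10
  Job 4: processing = 17, completes at 27
  Job 5: processing = 19, completes at 46
  Job 6: processing = 20, completes at 66
Sum of completion times = 156
Average completion time = 156/6 = 26.0

26.0


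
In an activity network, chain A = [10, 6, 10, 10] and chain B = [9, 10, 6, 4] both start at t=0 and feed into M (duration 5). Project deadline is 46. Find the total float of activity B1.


Forward pass: ES(B1) = sum of predecessors on chain B = 0
EF = ES + duration = 0 + 9 = 9
Backward pass: LF(M) = deadline = 46; LS(M) = 46 - 5 = 41
LF(B1) = LS(M) - sum(successors on chain B) = 41 - 20 = 21
LS = LF - duration = 21 - 9 = 12
Total float = LS - ES = 12 - 0 = 12

12


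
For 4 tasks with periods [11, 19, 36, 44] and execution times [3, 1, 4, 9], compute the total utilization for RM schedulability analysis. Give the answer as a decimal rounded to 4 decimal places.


Compute individual utilizations (exact fractions):
  Task 1: C/T = 3/11 (approx. 0.2727)
  Task 2: C/T = 1/19 (approx. 0.0526)
  Task 3: C/T = 4/36 = 1/9 (approx. 0.1111)
  Task 4: C/T = 9/44 (approx. 0.2045)
Total utilization U = 3/11 + 1/19 + 1/9 + 9/44 = 4823/7524
Rounded to 4 decimal places: U = 0.6410
RM (Liu & Layland) bound for 4 tasks = 0.756828; compare with U = 4823/7524 (approx. 0.641015)
U <= bound, so schedulable by RM sufficient condition.

0.6410


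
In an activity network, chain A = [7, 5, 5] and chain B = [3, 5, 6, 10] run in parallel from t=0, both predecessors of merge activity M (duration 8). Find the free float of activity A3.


ES(A3) = sum of predecessors on chain A = 12
EF(A3) = ES + duration = 12 + 5 = 17
Successor of A3 is M. ES(M) = max(sum(A), sum(B)) = max(17, 24) = 24
Free float = ES(successor) - EF(current) = 24 - 17 = 7

7


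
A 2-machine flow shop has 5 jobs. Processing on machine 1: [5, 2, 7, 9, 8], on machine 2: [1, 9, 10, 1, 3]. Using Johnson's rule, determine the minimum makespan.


Apply Johnson's rule:
  Group 1 (a <= b): [(2, 2, 9), (3, 7, 10)]
  Group 2 (a > b): [(5, 8, 3), (1, 5, 1), (4, 9, 1)]
Optimal job order: [2, 3, 5, 1, 4]
Schedule:
  Job 2: M1 done at 2, M2 done at 11
  Job 3: M1 done at 9, M2 done at 21
  Job 5: M1 done at 17, M2 done at 24
  Job 1: M1 done at 22, M2 done at 25
  Job 4: M1 done at 31, M2 done at 32
Makespan = 32

32


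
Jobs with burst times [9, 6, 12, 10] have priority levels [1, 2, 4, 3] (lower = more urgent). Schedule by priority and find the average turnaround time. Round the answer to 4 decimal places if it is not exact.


Sort by priority (ascending = highest first):
Order: [(1, 9), (2, 6), (3, 10), (4, 12)]
Completion times:
  Priority 1, burst=9, C=9
  Priority 2, burst=6, C=15
  Priority 3, burst=10, C=25
  Priority 4, burst=12, C=37
Average turnaround = 86/4 = 21.5

21.5


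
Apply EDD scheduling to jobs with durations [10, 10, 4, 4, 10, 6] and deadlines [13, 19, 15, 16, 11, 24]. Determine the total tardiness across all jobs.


Sort by due date (EDD order): [(10, 11), (10, 13), (4, 15), (4, 16), (10, 19), (6, 24)]
Compute completion times and tardiness:
  Job 1: p=10, d=11, C=10, tardiness=max(0,10-11)=0
  Job 2: p=10, d=13, C=20, tardiness=max(0,20-13)=7
  Job 3: p=4, d=15, C=24, tardiness=max(0,24-15)=9
  Job 4: p=4, d=16, C=28, tardiness=max(0,28-16)=12
  Job 5: p=10, d=19, C=38, tardiness=max(0,38-19)=19
  Job 6: p=6, d=24, C=44, tardiness=max(0,44-24)=20
Total tardiness = 67

67


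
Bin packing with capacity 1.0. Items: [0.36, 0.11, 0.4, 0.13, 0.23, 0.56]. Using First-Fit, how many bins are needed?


Place items sequentially using First-Fit:
  Item 0.36 -> new Bin 1
  Item 0.11 -> Bin 1 (now 0.47)
  Item 0.4 -> Bin 1 (now 0.87)
  Item 0.13 -> Bin 1 (now 1.0)
  Item 0.23 -> new Bin 2
  Item 0.56 -> Bin 2 (now 0.79)
Total bins used = 2

2


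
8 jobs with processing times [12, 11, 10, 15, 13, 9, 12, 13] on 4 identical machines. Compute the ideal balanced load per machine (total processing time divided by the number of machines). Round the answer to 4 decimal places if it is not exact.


Total processing time = 12 + 11 + 10 + 15 + 13 + 9 + 12 + 13 = 95
Number of machines = 4
Ideal balanced load = 95 / 4 = 23.75

23.75


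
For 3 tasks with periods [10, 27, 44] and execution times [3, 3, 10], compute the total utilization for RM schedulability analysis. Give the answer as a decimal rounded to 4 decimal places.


Compute individual utilizations (exact fractions):
  Task 1: C/T = 3/10 (approx. 0.3)
  Task 2: C/T = 3/27 = 1/9 (approx. 0.1111)
  Task 3: C/T = 10/44 = 5/22 (approx. 0.2273)
Total utilization U = 3/10 + 1/9 + 5/22 = 316/495
Rounded to 4 decimal places: U = 0.6384
RM (Liu & Layland) bound for 3 tasks = 0.779763; compare with U = 316/495 (approx. 0.638384)
U <= bound, so schedulable by RM sufficient condition.

0.6384


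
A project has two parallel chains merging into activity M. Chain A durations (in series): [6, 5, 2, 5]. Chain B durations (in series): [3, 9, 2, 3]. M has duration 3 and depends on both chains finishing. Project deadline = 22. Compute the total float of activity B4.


Forward pass: ES(B4) = sum of predecessors on chain B = 14
EF = ES + duration = 14 + 3 = 17
Backward pass: LF(M) = deadline = 22; LS(M) = 22 - 3 = 19
LF(B4) = LS(M) - sum(successors on chain B) = 19 - 0 = 19
LS = LF - duration = 19 - 3 = 16
Total float = LS - ES = 16 - 14 = 2

2


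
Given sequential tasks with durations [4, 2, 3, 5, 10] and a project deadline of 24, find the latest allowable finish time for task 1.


LF(activity 1) = deadline - sum of successor durations
Successors: activities 2 through 5 with durations [2, 3, 5, 10]
Sum of successor durations = 20
LF = 24 - 20 = 4

4


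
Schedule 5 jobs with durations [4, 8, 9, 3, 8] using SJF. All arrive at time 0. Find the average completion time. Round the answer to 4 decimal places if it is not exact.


SJF order (ascending): [3, 4, 8, 8, 9]
Completion times:
  Job 1: burst=3, C=3
  Job 2: burst=4, C=7
  Job 3: burst=8, C=15
  Job 4: burst=8, C=23
  Job 5: burst=9, C=32
Average completion = 80/5 = 16.0

16.0


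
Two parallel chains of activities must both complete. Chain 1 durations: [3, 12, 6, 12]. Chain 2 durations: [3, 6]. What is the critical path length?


Path A total = 3 + 12 + 6 + 12 = 33
Path B total = 3 + 6 = 9
Critical path = longest path = max(33, 9) = 33

33


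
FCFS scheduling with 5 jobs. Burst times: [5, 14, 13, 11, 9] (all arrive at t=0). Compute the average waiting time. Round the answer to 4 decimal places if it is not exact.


FCFS order (as given): [5, 14, 13, 11, 9]
Waiting times:
  Job 1: wait = 0
  Job 2: wait = 5
  Job 3: wait = 19
  Job 4: wait = 32
  Job 5: wait = 43
Sum of waiting times = 99
Average waiting time = 99/5 = 19.8

19.8


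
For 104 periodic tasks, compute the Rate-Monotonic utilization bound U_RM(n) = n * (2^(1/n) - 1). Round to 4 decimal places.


Compute 2^(1/104) = 1.0066871365
Subtract 1: 1.0066871365 - 1 = 0.0066871365
Multiply by n: 104 * 0.0066871365 = 0.6954621960
Round to 4 dp: 0.6955

0.6955


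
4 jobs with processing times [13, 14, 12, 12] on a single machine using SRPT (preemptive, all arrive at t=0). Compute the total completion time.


Since all jobs arrive at t=0, SRPT equals SPT ordering.
SPT order: [12, 12, 13, 14]
Completion times:
  Job 1: p=12, C=12
  Job 2: p=12, C=24
  Job 3: p=13, C=37
  Job 4: p=14, C=51
Total completion time = 12 + 24 + 37 + 51 = 124

124


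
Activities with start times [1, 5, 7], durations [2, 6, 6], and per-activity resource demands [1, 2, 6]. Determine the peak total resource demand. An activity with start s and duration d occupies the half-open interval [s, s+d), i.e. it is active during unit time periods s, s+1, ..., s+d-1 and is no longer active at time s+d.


Each activity i is active on [start_i, start_i + duration_i).
Compute total resource usage per time slot:
  t=0: active resources = [], total = 0
  t=1: active resources = [1], total = 1
  t=2: active resources = [1], total = 1
  t=3: active resources = [], total = 0
  t=4: active resources = [], total = 0
  t=5: active resources = [2], total = 2
  t=6: active resources = [2], total = 2
  t=7: active resources = [2, 6], total = 8
  t=8: active resources = [2, 6], total = 8
  t=9: active resources = [2, 6], total = 8
  t=10: active resources = [2, 6], total = 8
  t=11: active resources = [6], total = 6
  t=12: active resources = [6], total = 6
Peak resource demand = 8

8


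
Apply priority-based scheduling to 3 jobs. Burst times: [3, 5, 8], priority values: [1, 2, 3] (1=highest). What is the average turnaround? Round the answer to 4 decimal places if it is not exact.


Sort by priority (ascending = highest first):
Order: [(1, 3), (2, 5), (3, 8)]
Completion times:
  Priority 1, burst=3, C=3
  Priority 2, burst=5, C=8
  Priority 3, burst=8, C=16
Average turnaround = 27/3 = 9.0

9.0


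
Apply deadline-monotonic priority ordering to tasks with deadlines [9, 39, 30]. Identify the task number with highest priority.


Sort tasks by relative deadline (ascending):
  Task 1: deadline = 9
  Task 3: deadline = 30
  Task 2: deadline = 39
Priority order (highest first): [1, 3, 2]
Highest priority task = 1

1


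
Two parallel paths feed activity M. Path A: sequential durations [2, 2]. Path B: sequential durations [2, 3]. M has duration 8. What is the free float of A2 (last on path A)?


ES(A2) = sum of predecessors on chain A = 2
EF(A2) = ES + duration = 2 + 2 = 4
Successor of A2 is M. ES(M) = max(sum(A), sum(B)) = max(4, 5) = 5
Free float = ES(successor) - EF(current) = 5 - 4 = 1

1


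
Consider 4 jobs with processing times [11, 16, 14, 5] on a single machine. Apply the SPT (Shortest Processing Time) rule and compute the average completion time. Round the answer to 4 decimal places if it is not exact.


Sort jobs by processing time (SPT order): [5, 11, 14, 16]
Compute completion times sequentially:
  Job 1: processing = 5, completes at 5
  Job 2: processing = 11, completes at 16
  Job 3: processing = 14, completes at 30
  Job 4: processing = 16, completes at 46
Sum of completion times = 97
Average completion time = 97/4 = 24.25

24.25


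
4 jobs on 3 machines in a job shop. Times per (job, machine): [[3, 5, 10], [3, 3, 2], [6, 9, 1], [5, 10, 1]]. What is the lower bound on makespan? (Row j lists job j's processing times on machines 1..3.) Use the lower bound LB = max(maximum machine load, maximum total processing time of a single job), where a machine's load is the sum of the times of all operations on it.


Machine loads:
  Machine 1: 3 + 3 + 6 + 5 = 17
  Machine 2: 5 + 3 + 9 + 10 = 27
  Machine 3: 10 + 2 + 1 + 1 = 14
Max machine load = 27
Job totals:
  Job 1: 18
  Job 2: 8
  Job 3: 16
  Job 4: 16
Max job total = 18
Lower bound = max(27, 18) = 27

27


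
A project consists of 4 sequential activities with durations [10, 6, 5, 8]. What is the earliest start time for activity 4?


Activity 4 starts after activities 1 through 3 complete.
Predecessor durations: [10, 6, 5]
ES = 10 + 6 + 5 = 21

21


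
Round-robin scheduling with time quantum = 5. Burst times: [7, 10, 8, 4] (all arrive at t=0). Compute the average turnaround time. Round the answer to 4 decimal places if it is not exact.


Time quantum = 5
Execution trace:
  J1 runs 5 units, time = 5
  J2 runs 5 units, time = 10
  J3 runs 5 units, time = 15
  J4 runs 4 units, time = 19
  J1 runs 2 units, time = 21
  J2 runs 5 units, time = 26
  J3 runs 3 units, time = 29
Finish times: [21, 26, 29, 19]
Average turnaround = 95/4 = 23.75

23.75


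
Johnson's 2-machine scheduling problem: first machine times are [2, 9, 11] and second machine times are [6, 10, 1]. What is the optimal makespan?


Apply Johnson's rule:
  Group 1 (a <= b): [(1, 2, 6), (2, 9, 10)]
  Group 2 (a > b): [(3, 11, 1)]
Optimal job order: [1, 2, 3]
Schedule:
  Job 1: M1 done at 2, M2 done at 8
  Job 2: M1 done at 11, M2 done at 21
  Job 3: M1 done at 22, M2 done at 23
Makespan = 23

23


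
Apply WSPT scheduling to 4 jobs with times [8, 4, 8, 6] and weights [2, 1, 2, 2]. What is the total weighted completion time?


Compute p/w ratios and sort ascending (WSPT): [(6, 2), (8, 2), (4, 1), (8, 2)]
Compute weighted completion times:
  Job (p=6,w=2): C=6, w*C=2*6=12
  Job (p=8,w=2): C=14, w*C=2*14=28
  Job (p=4,w=1): C=18, w*C=1*18=18
  Job (p=8,w=2): C=26, w*C=2*26=52
Total weighted completion time = 110

110


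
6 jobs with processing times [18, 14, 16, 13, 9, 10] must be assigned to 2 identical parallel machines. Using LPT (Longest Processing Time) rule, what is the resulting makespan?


Sort jobs in decreasing order (LPT): [18, 16, 14, 13, 10, 9]
Assign each job to the least loaded machine:
  Machine 1: jobs [18, 13, 9], load = 40
  Machine 2: jobs [16, 14, 10], load = 40
Makespan = max load = 40

40


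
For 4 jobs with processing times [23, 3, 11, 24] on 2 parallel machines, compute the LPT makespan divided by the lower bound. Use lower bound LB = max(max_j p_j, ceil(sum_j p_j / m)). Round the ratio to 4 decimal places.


LPT order: [24, 23, 11, 3]
Machine loads after assignment: [27, 34]
LPT makespan = 34
Lower bound = max(max_job, ceil(total/2)) = max(24, 31) = 31
Ratio = 34 / 31 = 1.0968

1.0968


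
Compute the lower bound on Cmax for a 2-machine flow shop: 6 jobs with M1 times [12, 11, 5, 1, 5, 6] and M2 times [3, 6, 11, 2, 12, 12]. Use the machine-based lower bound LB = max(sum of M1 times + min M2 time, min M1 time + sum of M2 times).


LB1 = sum(M1 times) + min(M2 times) = 40 + 2 = 42
LB2 = min(M1 times) + sum(M2 times) = 1 + 46 = 47
Lower bound = max(LB1, LB2) = max(42, 47) = 47

47


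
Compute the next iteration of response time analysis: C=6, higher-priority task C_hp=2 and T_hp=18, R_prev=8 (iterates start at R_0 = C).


R_next = C + ceil(R_prev / T_hp) * C_hp
ceil(8 / 18) = ceil(0.4444) = 1
Interference = 1 * 2 = 2
R_next = 6 + 2 = 8
R_next = R_prev, so the iteration has converged (response time = 8).

8


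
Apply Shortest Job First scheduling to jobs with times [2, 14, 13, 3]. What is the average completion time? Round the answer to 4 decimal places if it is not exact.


SJF order (ascending): [2, 3, 13, 14]
Completion times:
  Job 1: burst=2, C=2
  Job 2: burst=3, C=5
  Job 3: burst=13, C=18
  Job 4: burst=14, C=32
Average completion = 57/4 = 14.25

14.25


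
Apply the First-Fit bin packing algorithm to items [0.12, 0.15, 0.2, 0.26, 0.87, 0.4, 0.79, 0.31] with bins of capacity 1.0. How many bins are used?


Place items sequentially using First-Fit:
  Item 0.12 -> new Bin 1
  Item 0.15 -> Bin 1 (now 0.27)
  Item 0.2 -> Bin 1 (now 0.47)
  Item 0.26 -> Bin 1 (now 0.73)
  Item 0.87 -> new Bin 2
  Item 0.4 -> new Bin 3
  Item 0.79 -> new Bin 4
  Item 0.31 -> Bin 3 (now 0.71)
Total bins used = 4

4


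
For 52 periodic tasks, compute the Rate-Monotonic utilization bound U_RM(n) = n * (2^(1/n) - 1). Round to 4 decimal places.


Compute 2^(1/52) = 1.0134189907
Subtract 1: 1.0134189907 - 1 = 0.0134189907
Multiply by n: 52 * 0.0134189907 = 0.6977875164
Round to 4 dp: 0.6978

0.6978


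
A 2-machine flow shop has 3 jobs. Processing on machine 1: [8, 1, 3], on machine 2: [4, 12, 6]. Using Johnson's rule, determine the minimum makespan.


Apply Johnson's rule:
  Group 1 (a <= b): [(2, 1, 12), (3, 3, 6)]
  Group 2 (a > b): [(1, 8, 4)]
Optimal job order: [2, 3, 1]
Schedule:
  Job 2: M1 done at 1, M2 done at 13
  Job 3: M1 done at 4, M2 done at 19
  Job 1: M1 done at 12, M2 done at 23
Makespan = 23

23


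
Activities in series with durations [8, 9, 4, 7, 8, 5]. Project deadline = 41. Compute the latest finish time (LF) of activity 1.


LF(activity 1) = deadline - sum of successor durations
Successors: activities 2 through 6 with durations [9, 4, 7, 8, 5]
Sum of successor durations = 33
LF = 41 - 33 = 8

8


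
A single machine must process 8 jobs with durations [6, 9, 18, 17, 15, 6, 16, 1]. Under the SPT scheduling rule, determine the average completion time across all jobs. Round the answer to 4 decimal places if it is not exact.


Sort jobs by processing time (SPT order): [1, 6, 6, 9, 15, 16, 17, 18]
Compute completion times sequentially:
  Job 1: processing = 1, completes at 1
  Job 2: processing = 6, completes at 7
  Job 3: processing = 6, completes at 13
  Job 4: processing = 9, completes at 22
  Job 5: processing = 15, completes at 37
  Job 6: processing = 16, completes at 53
  Job 7: processing = 17, completes at 70
  Job 8: processing = 18, completes at 88
Sum of completion times = 291
Average completion time = 291/8 = 36.375

36.375


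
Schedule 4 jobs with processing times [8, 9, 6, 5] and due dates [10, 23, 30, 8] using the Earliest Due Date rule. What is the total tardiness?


Sort by due date (EDD order): [(5, 8), (8, 10), (9, 23), (6, 30)]
Compute completion times and tardiness:
  Job 1: p=5, d=8, C=5, tardiness=max(0,5-8)=0
  Job 2: p=8, d=10, C=13, tardiness=max(0,13-10)=3
  Job 3: p=9, d=23, C=22, tardiness=max(0,22-23)=0
  Job 4: p=6, d=30, C=28, tardiness=max(0,28-30)=0
Total tardiness = 3

3


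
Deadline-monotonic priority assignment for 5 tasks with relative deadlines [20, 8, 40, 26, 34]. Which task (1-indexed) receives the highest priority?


Sort tasks by relative deadline (ascending):
  Task 2: deadline = 8
  Task 1: deadline = 20
  Task 4: deadline = 26
  Task 5: deadline = 34
  Task 3: deadline = 40
Priority order (highest first): [2, 1, 4, 5, 3]
Highest priority task = 2

2


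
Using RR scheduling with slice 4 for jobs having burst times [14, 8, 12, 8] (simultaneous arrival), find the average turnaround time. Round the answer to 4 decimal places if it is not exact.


Time quantum = 4
Execution trace:
  J1 runs 4 units, time = 4
  J2 runs 4 units, time = 8
  J3 runs 4 units, time = 12
  J4 runs 4 units, time = 16
  J1 runs 4 units, time = 20
  J2 runs 4 units, time = 24
  J3 runs 4 units, time = 28
  J4 runs 4 units, time = 32
  J1 runs 4 units, time = 36
  J3 runs 4 units, time = 40
  J1 runs 2 units, time = 42
Finish times: [42, 24, 40, 32]
Average turnaround = 138/4 = 34.5

34.5


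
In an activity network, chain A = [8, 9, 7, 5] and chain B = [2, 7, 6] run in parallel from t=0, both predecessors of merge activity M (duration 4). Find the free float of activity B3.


ES(B3) = sum of predecessors on chain B = 9
EF(B3) = ES + duration = 9 + 6 = 15
Successor of B3 is M. ES(M) = max(sum(A), sum(B)) = max(29, 15) = 29
Free float = ES(successor) - EF(current) = 29 - 15 = 14

14


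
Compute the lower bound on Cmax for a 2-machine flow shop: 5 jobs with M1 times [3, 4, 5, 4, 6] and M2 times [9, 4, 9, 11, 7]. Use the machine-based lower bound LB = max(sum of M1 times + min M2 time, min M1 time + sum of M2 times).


LB1 = sum(M1 times) + min(M2 times) = 22 + 4 = 26
LB2 = min(M1 times) + sum(M2 times) = 3 + 40 = 43
Lower bound = max(LB1, LB2) = max(26, 43) = 43

43


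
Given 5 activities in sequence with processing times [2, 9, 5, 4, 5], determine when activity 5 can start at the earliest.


Activity 5 starts after activities 1 through 4 complete.
Predecessor durations: [2, 9, 5, 4]
ES = 2 + 9 + 5 + 4 = 20

20


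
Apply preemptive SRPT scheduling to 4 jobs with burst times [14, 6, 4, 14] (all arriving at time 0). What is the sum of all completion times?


Since all jobs arrive at t=0, SRPT equals SPT ordering.
SPT order: [4, 6, 14, 14]
Completion times:
  Job 1: p=4, C=4
  Job 2: p=6, C=10
  Job 3: p=14, C=24
  Job 4: p=14, C=38
Total completion time = 4 + 10 + 24 + 38 = 76

76


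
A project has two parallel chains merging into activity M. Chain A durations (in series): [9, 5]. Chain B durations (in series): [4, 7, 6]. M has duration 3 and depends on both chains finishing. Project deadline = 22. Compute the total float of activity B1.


Forward pass: ES(B1) = sum of predecessors on chain B = 0
EF = ES + duration = 0 + 4 = 4
Backward pass: LF(M) = deadline = 22; LS(M) = 22 - 3 = 19
LF(B1) = LS(M) - sum(successors on chain B) = 19 - 13 = 6
LS = LF - duration = 6 - 4 = 2
Total float = LS - ES = 2 - 0 = 2

2


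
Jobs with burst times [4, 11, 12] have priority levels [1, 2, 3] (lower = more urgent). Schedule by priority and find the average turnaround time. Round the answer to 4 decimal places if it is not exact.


Sort by priority (ascending = highest first):
Order: [(1, 4), (2, 11), (3, 12)]
Completion times:
  Priority 1, burst=4, C=4
  Priority 2, burst=11, C=15
  Priority 3, burst=12, C=27
Average turnaround = 46/3 = 15.3333

15.3333
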